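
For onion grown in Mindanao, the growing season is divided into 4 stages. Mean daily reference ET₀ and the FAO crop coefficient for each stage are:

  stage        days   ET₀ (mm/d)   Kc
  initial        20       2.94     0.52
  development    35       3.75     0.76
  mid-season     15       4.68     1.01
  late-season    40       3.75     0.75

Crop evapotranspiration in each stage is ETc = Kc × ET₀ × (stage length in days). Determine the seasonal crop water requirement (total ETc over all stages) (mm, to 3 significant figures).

314 mm

initial: 0.52 × 2.94 × 20 = 30.58 mm
development: 0.76 × 3.75 × 35 = 99.75 mm
mid-season: 1.01 × 4.68 × 15 = 70.90 mm
late-season: 0.75 × 3.75 × 40 = 112.50 mm
Seasonal total = 313.73 mm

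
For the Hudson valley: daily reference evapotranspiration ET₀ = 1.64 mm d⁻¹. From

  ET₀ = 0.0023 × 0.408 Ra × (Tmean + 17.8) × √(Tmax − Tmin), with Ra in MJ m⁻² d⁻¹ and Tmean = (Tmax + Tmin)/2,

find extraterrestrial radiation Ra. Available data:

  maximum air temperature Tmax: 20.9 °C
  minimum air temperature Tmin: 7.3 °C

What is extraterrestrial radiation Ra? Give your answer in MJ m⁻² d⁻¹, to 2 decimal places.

14.86 MJ m⁻² d⁻¹

Tmean = (20.9+7.3)/2 = 14.10 °C; ΔT = 13.6
Ra = ET₀ / [0.0023 × 0.408 × (Tmean+17.8) × √ΔT]
   = 1.64 / (0.0023 × 0.408 × 31.90 × 3.6878) = 14.856 MJ m⁻² d⁻¹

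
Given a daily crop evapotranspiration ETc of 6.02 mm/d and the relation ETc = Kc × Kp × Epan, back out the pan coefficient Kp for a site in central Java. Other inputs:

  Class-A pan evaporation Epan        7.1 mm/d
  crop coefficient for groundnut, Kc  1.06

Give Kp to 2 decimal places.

ETc = Kc × Kp × Epan  ⇒  Kp = ETc / (Kc × Epan)
Kp = 6.02 / (1.06 × 7.1) = 6.02 / 7.526 = 0.7999

0.80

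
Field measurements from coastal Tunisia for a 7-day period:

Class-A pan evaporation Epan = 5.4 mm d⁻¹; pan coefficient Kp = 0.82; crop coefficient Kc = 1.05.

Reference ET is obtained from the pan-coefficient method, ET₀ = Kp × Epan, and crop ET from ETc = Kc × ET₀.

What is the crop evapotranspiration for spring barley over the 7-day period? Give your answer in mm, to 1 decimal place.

32.5 mm

ET₀ = 0.82 × 5.4 = 4.4280 mm/d
ETc = Kc × ET₀ = 1.05 × 4.4280 = 4.6494 mm/d
Over 7 days: 4.6494 × 7 = 32.546 mm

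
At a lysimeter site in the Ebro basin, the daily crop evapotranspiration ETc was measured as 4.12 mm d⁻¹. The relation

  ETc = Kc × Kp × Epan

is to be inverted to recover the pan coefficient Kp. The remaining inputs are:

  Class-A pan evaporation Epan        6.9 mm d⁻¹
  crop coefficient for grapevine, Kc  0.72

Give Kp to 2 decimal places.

ETc = Kc × Kp × Epan  ⇒  Kp = ETc / (Kc × Epan)
Kp = 4.12 / (0.72 × 6.9) = 4.12 / 4.968 = 0.8293

0.83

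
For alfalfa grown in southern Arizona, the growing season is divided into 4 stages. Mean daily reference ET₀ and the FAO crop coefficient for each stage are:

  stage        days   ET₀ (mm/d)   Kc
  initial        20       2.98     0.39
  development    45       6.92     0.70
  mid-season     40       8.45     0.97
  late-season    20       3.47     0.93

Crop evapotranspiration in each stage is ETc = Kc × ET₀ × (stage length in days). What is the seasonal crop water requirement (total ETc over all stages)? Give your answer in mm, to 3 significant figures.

634 mm

initial: 0.39 × 2.98 × 20 = 23.24 mm
development: 0.70 × 6.92 × 45 = 217.98 mm
mid-season: 0.97 × 8.45 × 40 = 327.86 mm
late-season: 0.93 × 3.47 × 20 = 64.54 mm
Seasonal total = 633.62 mm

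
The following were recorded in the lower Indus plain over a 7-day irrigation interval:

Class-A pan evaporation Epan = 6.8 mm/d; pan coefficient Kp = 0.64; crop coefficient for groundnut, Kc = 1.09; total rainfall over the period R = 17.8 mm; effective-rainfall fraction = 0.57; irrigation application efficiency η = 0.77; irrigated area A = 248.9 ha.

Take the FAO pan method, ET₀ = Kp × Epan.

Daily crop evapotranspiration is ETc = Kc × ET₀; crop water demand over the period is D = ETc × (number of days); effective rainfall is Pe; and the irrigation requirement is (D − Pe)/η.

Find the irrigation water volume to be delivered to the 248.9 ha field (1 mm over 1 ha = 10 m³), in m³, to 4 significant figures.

ET₀ = 0.64 × 6.8 = 4.3520 mm/d
ETc = Kc × ET₀ = 1.09 × 4.3520 = 4.7437 mm/d
Crop demand D = ETc × 7 d = 4.7437 × 7 = 33.206 mm
Pe = 0.57 × 17.8 = 10.146 mm
D − Pe = 33.206 − 10.146 = 23.060 mm
Gross irrigation = 23.060 / 0.77 = 29.948 mm
Volume = 29.948 mm × 248.9 ha × 10 = 74540.6 m³

74540 m³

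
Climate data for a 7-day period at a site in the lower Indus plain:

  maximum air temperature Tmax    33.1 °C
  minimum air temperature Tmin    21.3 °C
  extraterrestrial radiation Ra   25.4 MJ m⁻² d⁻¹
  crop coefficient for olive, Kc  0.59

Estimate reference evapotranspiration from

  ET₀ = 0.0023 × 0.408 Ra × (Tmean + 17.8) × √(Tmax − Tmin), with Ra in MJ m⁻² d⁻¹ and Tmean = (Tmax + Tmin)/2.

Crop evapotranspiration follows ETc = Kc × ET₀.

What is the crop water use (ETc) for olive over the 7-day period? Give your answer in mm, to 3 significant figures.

Tmean = (33.1 + 21.3)/2 = 27.20 °C
0.408 Ra = 0.408 × 25.4 = 10.3632 mm/d equivalent
ET₀ = 0.0023 × 10.3632 × (27.20 + 17.8) × √11.8 = 0.0023 × 10.3632 × 45.00 × 3.4351 = 3.6845 mm/d
ETc = Kc × ET₀ = 0.59 × 3.6845 = 2.1739 mm/d
Over 7 days: 2.1739 × 7 = 15.217 mm

15.2 mm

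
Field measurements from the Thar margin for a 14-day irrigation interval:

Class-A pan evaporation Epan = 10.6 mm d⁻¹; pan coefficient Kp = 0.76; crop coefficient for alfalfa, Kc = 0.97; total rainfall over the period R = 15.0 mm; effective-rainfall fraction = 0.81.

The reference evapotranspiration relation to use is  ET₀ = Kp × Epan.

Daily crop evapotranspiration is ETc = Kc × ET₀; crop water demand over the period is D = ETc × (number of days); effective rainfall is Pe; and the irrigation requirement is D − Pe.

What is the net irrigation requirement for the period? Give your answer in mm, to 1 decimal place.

ET₀ = 0.76 × 10.6 = 8.0560 mm/d
ETc = Kc × ET₀ = 0.97 × 8.0560 = 7.8143 mm/d
Crop demand D = ETc × 14 d = 7.8143 × 14 = 109.400 mm
Pe = 0.81 × 15.0 = 12.150 mm
D − Pe = 109.400 − 12.150 = 97.250 mm

97.3 mm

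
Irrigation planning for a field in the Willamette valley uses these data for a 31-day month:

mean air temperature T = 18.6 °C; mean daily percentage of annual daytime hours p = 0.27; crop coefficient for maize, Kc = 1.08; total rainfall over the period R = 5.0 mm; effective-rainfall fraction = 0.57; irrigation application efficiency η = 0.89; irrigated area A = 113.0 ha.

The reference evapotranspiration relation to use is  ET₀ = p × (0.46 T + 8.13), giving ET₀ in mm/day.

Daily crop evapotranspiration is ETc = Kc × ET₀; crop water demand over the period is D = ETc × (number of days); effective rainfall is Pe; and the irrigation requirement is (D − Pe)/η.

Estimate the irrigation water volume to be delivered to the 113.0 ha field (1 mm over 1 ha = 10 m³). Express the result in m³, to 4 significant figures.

ET₀ = 0.27 × (0.46 × 18.6 + 8.13) = 0.27 × 16.686 = 4.5052 mm/d
ETc = Kc × ET₀ = 1.08 × 4.5052 = 4.8656 mm/d
Crop demand D = ETc × 31 d = 4.8656 × 31 = 150.834 mm
Pe = 0.57 × 5.0 = 2.850 mm
D − Pe = 150.834 − 2.850 = 147.984 mm
Gross irrigation = 147.984 / 0.89 = 166.274 mm
Volume = 166.274 mm × 113.0 ha × 10 = 187889.6 m³

187900 m³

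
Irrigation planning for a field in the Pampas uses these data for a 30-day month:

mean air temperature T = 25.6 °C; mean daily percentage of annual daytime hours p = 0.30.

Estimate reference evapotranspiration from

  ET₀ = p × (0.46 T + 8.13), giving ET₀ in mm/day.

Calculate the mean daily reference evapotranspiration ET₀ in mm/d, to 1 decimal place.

ET₀ = 0.30 × (0.46 × 25.6 + 8.13) = 0.30 × 19.906 = 5.9718 mm/d

6.0 mm/d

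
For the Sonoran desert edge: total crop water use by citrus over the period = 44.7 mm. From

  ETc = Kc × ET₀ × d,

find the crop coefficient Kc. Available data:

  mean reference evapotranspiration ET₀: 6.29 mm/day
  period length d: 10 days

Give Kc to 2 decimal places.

0.71

ETc = Kc × ET₀ × d  ⇒  Kc = ETc / (ET₀ × d)
Kc = 44.7 / (6.29 × 10) = 44.7 / 62.90 = 0.7107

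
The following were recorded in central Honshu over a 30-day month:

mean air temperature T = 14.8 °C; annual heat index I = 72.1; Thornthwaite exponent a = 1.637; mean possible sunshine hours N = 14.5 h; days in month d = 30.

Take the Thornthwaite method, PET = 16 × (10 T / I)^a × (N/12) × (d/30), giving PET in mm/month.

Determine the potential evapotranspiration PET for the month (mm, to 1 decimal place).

10T/I = 10 × 14.8 / 72.1 = 2.0527
(10T/I)^a = 2.0527^1.637 = 3.2455
Uncorrected PET = 16 × 3.2455 = 51.928 mm
Correction = (N/12)(d/30) = (14.5/12)(30/30) = 1.2083
PET = 51.928 × 1.2083 = 62.745 mm/month

62.7 mm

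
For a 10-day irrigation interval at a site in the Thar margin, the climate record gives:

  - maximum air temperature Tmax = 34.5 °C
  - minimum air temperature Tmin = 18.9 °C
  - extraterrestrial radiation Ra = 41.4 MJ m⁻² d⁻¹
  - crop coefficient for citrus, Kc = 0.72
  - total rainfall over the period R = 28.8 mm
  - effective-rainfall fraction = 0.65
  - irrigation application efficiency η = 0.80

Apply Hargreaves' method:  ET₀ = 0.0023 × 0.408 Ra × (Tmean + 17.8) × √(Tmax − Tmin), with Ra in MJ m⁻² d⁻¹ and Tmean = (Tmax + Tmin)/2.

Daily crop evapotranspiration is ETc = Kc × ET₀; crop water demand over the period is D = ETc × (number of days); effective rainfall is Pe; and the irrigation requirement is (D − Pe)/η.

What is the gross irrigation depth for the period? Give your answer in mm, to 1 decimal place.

38.1 mm

Tmean = (34.5 + 18.9)/2 = 26.70 °C
0.408 Ra = 0.408 × 41.4 = 16.8912 mm/d equivalent
ET₀ = 0.0023 × 16.8912 × (26.70 + 17.8) × √15.6 = 0.0023 × 16.8912 × 44.50 × 3.9497 = 6.8283 mm/d
ETc = Kc × ET₀ = 0.72 × 6.8283 = 4.9164 mm/d
Crop demand D = ETc × 10 d = 4.9164 × 10 = 49.164 mm
Pe = 0.65 × 28.8 = 18.720 mm
D − Pe = 49.164 − 18.720 = 30.444 mm
Gross irrigation = 30.444 / 0.80 = 38.055 mm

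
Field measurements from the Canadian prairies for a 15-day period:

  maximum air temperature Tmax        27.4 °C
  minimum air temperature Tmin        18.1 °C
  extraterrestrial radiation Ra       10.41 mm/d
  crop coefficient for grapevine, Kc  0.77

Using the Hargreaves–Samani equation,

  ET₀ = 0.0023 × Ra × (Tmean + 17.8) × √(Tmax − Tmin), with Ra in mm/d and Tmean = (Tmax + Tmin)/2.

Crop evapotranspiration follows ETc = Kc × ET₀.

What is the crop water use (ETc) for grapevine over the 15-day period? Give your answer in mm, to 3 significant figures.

34.2 mm

Tmean = (27.4 + 18.1)/2 = 22.75 °C
ET₀ = 0.0023 × 10.41 × (22.75 + 17.8) × √9.3 = 0.0023 × 10.41 × 40.55 × 3.0496 = 2.9608 mm/d
ETc = Kc × ET₀ = 0.77 × 2.9608 = 2.2798 mm/d
Over 15 days: 2.2798 × 15 = 34.197 mm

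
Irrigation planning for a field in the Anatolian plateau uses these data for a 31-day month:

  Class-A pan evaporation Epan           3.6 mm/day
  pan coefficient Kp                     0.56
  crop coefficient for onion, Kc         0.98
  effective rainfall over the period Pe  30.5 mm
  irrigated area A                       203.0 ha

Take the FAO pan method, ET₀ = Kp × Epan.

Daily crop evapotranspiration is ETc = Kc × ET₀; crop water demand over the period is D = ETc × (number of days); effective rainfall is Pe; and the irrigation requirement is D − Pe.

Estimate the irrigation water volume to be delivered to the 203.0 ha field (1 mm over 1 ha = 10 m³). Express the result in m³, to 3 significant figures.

ET₀ = 0.56 × 3.6 = 2.0160 mm/d
ETc = Kc × ET₀ = 0.98 × 2.0160 = 1.9757 mm/d
Crop demand D = ETc × 31 d = 1.9757 × 31 = 61.247 mm
D − Pe = 61.247 − 30.5 = 30.747 mm
Volume = 30.747 mm × 203.0 ha × 10 = 62416.4 m³

62400 m³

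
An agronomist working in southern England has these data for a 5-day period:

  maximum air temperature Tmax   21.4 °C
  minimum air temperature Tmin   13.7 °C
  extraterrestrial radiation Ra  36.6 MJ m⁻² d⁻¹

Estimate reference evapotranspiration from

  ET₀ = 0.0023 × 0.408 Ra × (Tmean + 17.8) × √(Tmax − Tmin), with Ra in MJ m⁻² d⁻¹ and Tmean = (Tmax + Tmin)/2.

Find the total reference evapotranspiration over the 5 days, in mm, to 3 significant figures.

Tmean = (21.4 + 13.7)/2 = 17.55 °C
0.408 Ra = 0.408 × 36.6 = 14.9328 mm/d equivalent
ET₀ = 0.0023 × 14.9328 × (17.55 + 17.8) × √7.7 = 0.0023 × 14.9328 × 35.35 × 2.7749 = 3.3690 mm/d
Over 5 days: 3.3690 × 5 = 16.845 mm

16.8 mm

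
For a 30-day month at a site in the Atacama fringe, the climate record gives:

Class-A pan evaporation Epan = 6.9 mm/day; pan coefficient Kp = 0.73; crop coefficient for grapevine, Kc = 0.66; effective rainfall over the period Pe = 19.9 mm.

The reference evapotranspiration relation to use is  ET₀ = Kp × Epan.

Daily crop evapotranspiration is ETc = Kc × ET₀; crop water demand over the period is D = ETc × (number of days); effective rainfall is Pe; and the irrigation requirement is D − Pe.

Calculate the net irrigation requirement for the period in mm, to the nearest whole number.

80 mm

ET₀ = 0.73 × 6.9 = 5.0370 mm/d
ETc = Kc × ET₀ = 0.66 × 5.0370 = 3.3244 mm/d
Crop demand D = ETc × 30 d = 3.3244 × 30 = 99.732 mm
D − Pe = 99.732 − 19.9 = 79.832 mm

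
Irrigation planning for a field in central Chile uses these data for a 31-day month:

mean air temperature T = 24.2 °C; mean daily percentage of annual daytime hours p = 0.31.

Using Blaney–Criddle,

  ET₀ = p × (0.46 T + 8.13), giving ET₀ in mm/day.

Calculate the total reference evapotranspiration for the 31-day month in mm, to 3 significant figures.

185 mm

ET₀ = 0.31 × (0.46 × 24.2 + 8.13) = 0.31 × 19.262 = 5.9712 mm/d
Monthly total = 5.9712 × 31 = 185.107 mm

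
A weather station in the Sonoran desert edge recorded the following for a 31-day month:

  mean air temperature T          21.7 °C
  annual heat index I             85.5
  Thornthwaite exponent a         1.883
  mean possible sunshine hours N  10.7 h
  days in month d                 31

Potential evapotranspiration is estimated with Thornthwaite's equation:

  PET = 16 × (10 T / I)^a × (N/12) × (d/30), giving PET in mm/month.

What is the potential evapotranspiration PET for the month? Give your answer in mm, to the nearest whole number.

85 mm

10T/I = 10 × 21.7 / 85.5 = 2.5380
(10T/I)^a = 2.5380^1.883 = 5.7764
Uncorrected PET = 16 × 5.7764 = 92.422 mm
Correction = (N/12)(d/30) = (10.7/12)(31/30) = 0.9214
PET = 92.422 × 0.9214 = 85.158 mm/month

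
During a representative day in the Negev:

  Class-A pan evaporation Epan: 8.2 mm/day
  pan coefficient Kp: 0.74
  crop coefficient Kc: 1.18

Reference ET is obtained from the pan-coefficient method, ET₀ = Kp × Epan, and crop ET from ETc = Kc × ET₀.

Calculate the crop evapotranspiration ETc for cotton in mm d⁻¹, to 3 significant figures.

7.16 mm d⁻¹

ET₀ = 0.74 × 8.2 = 6.0680 mm/d
ETc = Kc × ET₀ = 1.18 × 6.0680 = 7.1602 mm/d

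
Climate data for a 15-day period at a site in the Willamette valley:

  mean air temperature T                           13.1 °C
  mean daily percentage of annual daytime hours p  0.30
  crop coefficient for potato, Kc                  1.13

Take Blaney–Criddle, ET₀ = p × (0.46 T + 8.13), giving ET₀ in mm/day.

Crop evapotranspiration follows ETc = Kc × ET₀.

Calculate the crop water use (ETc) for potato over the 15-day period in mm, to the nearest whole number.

72 mm

ET₀ = 0.30 × (0.46 × 13.1 + 8.13) = 0.30 × 14.156 = 4.2468 mm/d
ETc = Kc × ET₀ = 1.13 × 4.2468 = 4.7989 mm/d
Over 15 days: 4.7989 × 15 = 71.984 mm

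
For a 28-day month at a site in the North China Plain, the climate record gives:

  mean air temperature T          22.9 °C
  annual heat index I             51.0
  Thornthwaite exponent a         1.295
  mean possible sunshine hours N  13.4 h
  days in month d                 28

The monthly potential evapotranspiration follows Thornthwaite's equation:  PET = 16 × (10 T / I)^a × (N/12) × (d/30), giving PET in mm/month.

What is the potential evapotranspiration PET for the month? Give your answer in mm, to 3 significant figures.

117 mm

10T/I = 10 × 22.9 / 51.0 = 4.4902
(10T/I)^a = 4.4902^1.295 = 6.9933
Uncorrected PET = 16 × 6.9933 = 111.893 mm
Correction = (N/12)(d/30) = (13.4/12)(28/30) = 1.0422
PET = 111.893 × 1.0422 = 116.615 mm/month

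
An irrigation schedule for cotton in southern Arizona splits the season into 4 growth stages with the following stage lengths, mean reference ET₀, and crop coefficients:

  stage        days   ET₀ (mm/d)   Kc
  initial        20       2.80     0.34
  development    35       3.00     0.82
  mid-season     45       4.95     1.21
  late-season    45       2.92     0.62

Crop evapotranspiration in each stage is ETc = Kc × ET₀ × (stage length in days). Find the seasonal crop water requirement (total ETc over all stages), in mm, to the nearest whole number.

456 mm

initial: 0.34 × 2.80 × 20 = 19.04 mm
development: 0.82 × 3.00 × 35 = 86.10 mm
mid-season: 1.21 × 4.95 × 45 = 269.53 mm
late-season: 0.62 × 2.92 × 45 = 81.47 mm
Seasonal total = 456.14 mm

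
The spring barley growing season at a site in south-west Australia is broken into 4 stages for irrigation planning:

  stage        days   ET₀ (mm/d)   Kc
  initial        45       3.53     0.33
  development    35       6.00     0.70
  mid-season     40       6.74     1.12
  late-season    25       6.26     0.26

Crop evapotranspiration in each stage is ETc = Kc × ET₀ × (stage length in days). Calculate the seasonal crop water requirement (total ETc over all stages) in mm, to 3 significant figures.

initial: 0.33 × 3.53 × 45 = 52.42 mm
development: 0.70 × 6.00 × 35 = 147.00 mm
mid-season: 1.12 × 6.74 × 40 = 301.95 mm
late-season: 0.26 × 6.26 × 25 = 40.69 mm
Seasonal total = 542.06 mm

542 mm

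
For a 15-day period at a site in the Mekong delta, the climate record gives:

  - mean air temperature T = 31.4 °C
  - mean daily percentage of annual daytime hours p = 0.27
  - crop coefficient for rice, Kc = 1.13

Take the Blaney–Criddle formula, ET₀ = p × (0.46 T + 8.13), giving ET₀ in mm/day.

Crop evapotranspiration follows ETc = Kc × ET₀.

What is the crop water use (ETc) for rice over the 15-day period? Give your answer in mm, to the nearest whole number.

ET₀ = 0.27 × (0.46 × 31.4 + 8.13) = 0.27 × 22.574 = 6.0950 mm/d
ETc = Kc × ET₀ = 1.13 × 6.0950 = 6.8874 mm/d
Over 15 days: 6.8874 × 15 = 103.311 mm

103 mm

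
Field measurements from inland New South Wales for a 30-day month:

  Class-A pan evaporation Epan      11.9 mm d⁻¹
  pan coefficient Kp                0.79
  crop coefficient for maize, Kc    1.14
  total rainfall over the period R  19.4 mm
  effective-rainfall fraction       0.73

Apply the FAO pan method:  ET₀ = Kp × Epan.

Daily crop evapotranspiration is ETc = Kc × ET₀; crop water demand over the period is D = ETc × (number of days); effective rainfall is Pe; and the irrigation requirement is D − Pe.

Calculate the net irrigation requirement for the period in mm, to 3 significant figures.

ET₀ = 0.79 × 11.9 = 9.4010 mm/d
ETc = Kc × ET₀ = 1.14 × 9.4010 = 10.7171 mm/d
Crop demand D = ETc × 30 d = 10.7171 × 30 = 321.513 mm
Pe = 0.73 × 19.4 = 14.162 mm
D − Pe = 321.513 − 14.162 = 307.351 mm

307 mm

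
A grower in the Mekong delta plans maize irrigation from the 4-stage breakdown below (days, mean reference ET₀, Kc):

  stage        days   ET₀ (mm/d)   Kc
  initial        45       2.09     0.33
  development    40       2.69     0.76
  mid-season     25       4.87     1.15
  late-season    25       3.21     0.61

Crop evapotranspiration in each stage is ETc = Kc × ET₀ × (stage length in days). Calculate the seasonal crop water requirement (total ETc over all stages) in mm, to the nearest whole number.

initial: 0.33 × 2.09 × 45 = 31.04 mm
development: 0.76 × 2.69 × 40 = 81.78 mm
mid-season: 1.15 × 4.87 × 25 = 140.01 mm
late-season: 0.61 × 3.21 × 25 = 48.95 mm
Seasonal total = 301.78 mm

302 mm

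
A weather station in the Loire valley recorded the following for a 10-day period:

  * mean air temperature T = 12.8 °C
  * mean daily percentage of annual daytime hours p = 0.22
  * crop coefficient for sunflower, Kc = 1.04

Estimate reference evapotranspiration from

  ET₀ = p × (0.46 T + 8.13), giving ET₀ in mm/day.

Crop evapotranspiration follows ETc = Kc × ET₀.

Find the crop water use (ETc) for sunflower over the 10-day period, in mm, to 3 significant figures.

32.1 mm

ET₀ = 0.22 × (0.46 × 12.8 + 8.13) = 0.22 × 14.018 = 3.0840 mm/d
ETc = Kc × ET₀ = 1.04 × 3.0840 = 3.2074 mm/d
Over 10 days: 3.2074 × 10 = 32.074 mm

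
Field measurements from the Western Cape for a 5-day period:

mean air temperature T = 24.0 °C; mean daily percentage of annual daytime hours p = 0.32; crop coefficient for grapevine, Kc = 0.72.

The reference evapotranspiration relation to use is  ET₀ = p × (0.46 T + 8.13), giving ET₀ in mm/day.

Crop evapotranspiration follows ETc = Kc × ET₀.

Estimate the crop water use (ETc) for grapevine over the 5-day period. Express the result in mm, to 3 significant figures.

ET₀ = 0.32 × (0.46 × 24.0 + 8.13) = 0.32 × 19.170 = 6.1344 mm/d
ETc = Kc × ET₀ = 0.72 × 6.1344 = 4.4168 mm/d
Over 5 days: 4.4168 × 5 = 22.084 mm

22.1 mm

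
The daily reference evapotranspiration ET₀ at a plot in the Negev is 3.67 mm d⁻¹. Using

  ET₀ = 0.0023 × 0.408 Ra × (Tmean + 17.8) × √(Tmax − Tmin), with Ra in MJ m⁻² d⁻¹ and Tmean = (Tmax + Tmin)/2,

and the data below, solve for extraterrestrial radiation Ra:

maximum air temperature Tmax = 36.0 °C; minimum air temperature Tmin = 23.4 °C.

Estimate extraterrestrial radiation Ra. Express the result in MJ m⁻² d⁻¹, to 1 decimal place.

23.2 MJ m⁻² d⁻¹

Tmean = (36.0+23.4)/2 = 29.70 °C; ΔT = 12.6
Ra = ET₀ / [0.0023 × 0.408 × (Tmean+17.8) × √ΔT]
   = 3.67 / (0.0023 × 0.408 × 47.50 × 3.5496) = 23.196 MJ m⁻² d⁻¹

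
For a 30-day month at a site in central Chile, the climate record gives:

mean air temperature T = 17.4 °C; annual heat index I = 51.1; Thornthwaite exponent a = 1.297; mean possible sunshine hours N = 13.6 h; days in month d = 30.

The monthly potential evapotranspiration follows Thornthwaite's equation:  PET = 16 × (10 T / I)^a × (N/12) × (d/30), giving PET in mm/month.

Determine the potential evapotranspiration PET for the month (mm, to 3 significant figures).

88.8 mm

10T/I = 10 × 17.4 / 51.1 = 3.4051
(10T/I)^a = 3.4051^1.297 = 4.8997
Uncorrected PET = 16 × 4.8997 = 78.395 mm
Correction = (N/12)(d/30) = (13.6/12)(30/30) = 1.1333
PET = 78.395 × 1.1333 = 88.845 mm/month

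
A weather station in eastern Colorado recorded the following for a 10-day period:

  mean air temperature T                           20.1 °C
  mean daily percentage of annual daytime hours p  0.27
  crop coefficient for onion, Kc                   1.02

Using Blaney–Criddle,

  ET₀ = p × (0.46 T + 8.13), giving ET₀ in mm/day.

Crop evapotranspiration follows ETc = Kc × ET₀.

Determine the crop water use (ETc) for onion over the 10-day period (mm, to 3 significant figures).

ET₀ = 0.27 × (0.46 × 20.1 + 8.13) = 0.27 × 17.376 = 4.6915 mm/d
ETc = Kc × ET₀ = 1.02 × 4.6915 = 4.7853 mm/d
Over 10 days: 4.7853 × 10 = 47.853 mm

47.9 mm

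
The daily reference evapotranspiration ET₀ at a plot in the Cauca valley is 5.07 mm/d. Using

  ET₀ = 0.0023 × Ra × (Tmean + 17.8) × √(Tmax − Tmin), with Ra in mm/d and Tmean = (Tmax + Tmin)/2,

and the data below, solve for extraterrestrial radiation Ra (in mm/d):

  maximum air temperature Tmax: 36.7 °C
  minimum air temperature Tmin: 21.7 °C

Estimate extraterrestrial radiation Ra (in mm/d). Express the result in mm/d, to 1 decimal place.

12.1 mm/d

Tmean = 29.20 °C; √ΔT = 3.8730
Ra = ET₀ / [0.0023 × (Tmean+17.8) × √ΔT] = 5.07 / (0.0023 × 47.00 × 3.8730) = 12.110 mm/d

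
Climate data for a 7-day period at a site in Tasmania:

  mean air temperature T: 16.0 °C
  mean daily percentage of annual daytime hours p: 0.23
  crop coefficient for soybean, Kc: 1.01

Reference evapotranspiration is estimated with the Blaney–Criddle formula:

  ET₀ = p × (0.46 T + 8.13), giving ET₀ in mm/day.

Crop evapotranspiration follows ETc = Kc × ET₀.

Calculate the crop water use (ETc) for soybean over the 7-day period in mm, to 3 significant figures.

ET₀ = 0.23 × (0.46 × 16.0 + 8.13) = 0.23 × 15.490 = 3.5627 mm/d
ETc = Kc × ET₀ = 1.01 × 3.5627 = 3.5983 mm/d
Over 7 days: 3.5983 × 7 = 25.188 mm

25.2 mm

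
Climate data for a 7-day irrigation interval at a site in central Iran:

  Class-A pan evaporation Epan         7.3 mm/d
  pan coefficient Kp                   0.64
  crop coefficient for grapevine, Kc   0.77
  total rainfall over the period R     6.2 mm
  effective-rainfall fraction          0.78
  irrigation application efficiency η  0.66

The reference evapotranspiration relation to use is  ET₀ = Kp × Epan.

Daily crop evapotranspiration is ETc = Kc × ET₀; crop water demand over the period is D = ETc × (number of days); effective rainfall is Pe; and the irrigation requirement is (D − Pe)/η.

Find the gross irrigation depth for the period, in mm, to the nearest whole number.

ET₀ = 0.64 × 7.3 = 4.6720 mm/d
ETc = Kc × ET₀ = 0.77 × 4.6720 = 3.5974 mm/d
Crop demand D = ETc × 7 d = 3.5974 × 7 = 25.182 mm
Pe = 0.78 × 6.2 = 4.836 mm
D − Pe = 25.182 − 4.836 = 20.346 mm
Gross irrigation = 20.346 / 0.66 = 30.827 mm

31 mm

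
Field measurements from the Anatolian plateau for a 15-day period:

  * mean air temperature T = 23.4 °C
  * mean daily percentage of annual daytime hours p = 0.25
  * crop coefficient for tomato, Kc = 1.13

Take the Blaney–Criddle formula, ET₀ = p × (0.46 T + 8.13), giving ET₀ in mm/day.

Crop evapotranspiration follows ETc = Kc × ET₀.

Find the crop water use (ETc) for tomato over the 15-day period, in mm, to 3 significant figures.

80.1 mm

ET₀ = 0.25 × (0.46 × 23.4 + 8.13) = 0.25 × 18.894 = 4.7235 mm/d
ETc = Kc × ET₀ = 1.13 × 4.7235 = 5.3376 mm/d
Over 15 days: 5.3376 × 15 = 80.064 mm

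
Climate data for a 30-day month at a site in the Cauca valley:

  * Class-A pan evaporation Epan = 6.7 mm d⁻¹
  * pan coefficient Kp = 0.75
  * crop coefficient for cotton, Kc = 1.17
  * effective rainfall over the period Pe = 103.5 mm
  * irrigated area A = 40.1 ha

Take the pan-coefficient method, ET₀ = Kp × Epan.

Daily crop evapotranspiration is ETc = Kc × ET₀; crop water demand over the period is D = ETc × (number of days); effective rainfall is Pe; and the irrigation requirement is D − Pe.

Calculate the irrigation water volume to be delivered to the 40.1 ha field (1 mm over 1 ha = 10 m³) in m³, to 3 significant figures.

29200 m³

ET₀ = 0.75 × 6.7 = 5.0250 mm/d
ETc = Kc × ET₀ = 1.17 × 5.0250 = 5.8793 mm/d
Crop demand D = ETc × 30 d = 5.8793 × 30 = 176.379 mm
D − Pe = 176.379 − 103.5 = 72.879 mm
Volume = 72.879 mm × 40.1 ha × 10 = 29224.5 m³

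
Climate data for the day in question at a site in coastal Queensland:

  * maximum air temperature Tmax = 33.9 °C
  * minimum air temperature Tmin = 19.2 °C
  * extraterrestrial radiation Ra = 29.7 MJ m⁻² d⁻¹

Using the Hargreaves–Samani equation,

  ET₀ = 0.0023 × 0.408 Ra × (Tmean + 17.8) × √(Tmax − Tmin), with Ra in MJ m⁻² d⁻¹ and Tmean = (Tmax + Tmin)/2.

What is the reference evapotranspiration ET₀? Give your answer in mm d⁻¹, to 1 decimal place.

Tmean = (33.9 + 19.2)/2 = 26.55 °C
0.408 Ra = 0.408 × 29.7 = 12.1176 mm/d equivalent
ET₀ = 0.0023 × 12.1176 × (26.55 + 17.8) × √14.7 = 0.0023 × 12.1176 × 44.35 × 3.8341 = 4.7392 mm/d

4.7 mm d⁻¹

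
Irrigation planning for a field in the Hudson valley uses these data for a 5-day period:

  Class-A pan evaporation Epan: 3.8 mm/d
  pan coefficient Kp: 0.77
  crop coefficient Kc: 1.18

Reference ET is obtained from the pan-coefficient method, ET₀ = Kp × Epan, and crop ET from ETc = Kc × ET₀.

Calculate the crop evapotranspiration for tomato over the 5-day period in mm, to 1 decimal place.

17.3 mm

ET₀ = 0.77 × 3.8 = 2.9260 mm/d
ETc = Kc × ET₀ = 1.18 × 2.9260 = 3.4527 mm/d
Over 5 days: 3.4527 × 5 = 17.264 mm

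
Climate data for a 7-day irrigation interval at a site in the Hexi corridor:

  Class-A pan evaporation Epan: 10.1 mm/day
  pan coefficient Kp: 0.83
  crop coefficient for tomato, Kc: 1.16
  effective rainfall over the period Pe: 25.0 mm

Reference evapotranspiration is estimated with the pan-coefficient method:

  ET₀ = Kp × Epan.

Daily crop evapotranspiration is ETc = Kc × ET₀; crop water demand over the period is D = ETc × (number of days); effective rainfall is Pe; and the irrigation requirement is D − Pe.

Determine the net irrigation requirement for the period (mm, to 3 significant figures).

ET₀ = 0.83 × 10.1 = 8.3830 mm/d
ETc = Kc × ET₀ = 1.16 × 8.3830 = 9.7243 mm/d
Crop demand D = ETc × 7 d = 9.7243 × 7 = 68.070 mm
D − Pe = 68.070 − 25.0 = 43.070 mm

43.1 mm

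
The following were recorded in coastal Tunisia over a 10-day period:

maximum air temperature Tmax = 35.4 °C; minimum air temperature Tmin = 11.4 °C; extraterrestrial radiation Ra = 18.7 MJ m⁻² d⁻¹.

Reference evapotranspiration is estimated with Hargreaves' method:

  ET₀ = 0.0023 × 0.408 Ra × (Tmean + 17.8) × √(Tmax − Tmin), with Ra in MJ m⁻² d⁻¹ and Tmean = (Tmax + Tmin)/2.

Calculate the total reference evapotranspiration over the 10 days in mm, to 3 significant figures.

Tmean = (35.4 + 11.4)/2 = 23.40 °C
0.408 Ra = 0.408 × 18.7 = 7.6296 mm/d equivalent
ET₀ = 0.0023 × 7.6296 × (23.40 + 17.8) × √24.0 = 0.0023 × 7.6296 × 41.20 × 4.8990 = 3.5419 mm/d
Over 10 days: 3.5419 × 10 = 35.419 mm

35.4 mm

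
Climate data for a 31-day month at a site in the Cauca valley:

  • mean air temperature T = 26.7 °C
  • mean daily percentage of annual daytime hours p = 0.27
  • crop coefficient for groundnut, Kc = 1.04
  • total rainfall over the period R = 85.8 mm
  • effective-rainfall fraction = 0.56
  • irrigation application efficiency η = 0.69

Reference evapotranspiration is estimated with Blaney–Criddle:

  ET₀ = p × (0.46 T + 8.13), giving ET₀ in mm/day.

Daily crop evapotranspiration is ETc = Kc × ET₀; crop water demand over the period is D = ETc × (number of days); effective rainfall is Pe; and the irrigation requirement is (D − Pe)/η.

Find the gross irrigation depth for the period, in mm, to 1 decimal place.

ET₀ = 0.27 × (0.46 × 26.7 + 8.13) = 0.27 × 20.412 = 5.5112 mm/d
ETc = Kc × ET₀ = 1.04 × 5.5112 = 5.7316 mm/d
Crop demand D = ETc × 31 d = 5.7316 × 31 = 177.680 mm
Pe = 0.56 × 85.8 = 48.048 mm
D − Pe = 177.680 − 48.048 = 129.632 mm
Gross irrigation = 129.632 / 0.69 = 187.872 mm

187.9 mm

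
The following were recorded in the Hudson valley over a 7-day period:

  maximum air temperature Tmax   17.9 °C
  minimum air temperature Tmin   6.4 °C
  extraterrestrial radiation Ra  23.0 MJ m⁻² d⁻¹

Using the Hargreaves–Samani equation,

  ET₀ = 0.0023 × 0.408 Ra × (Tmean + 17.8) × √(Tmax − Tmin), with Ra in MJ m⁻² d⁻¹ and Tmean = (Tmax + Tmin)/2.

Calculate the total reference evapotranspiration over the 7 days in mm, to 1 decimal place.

Tmean = (17.9 + 6.4)/2 = 12.15 °C
0.408 Ra = 0.408 × 23.0 = 9.3840 mm/d equivalent
ET₀ = 0.0023 × 9.3840 × (12.15 + 17.8) × √11.5 = 0.0023 × 9.3840 × 29.95 × 3.3912 = 2.1921 mm/d
Over 7 days: 2.1921 × 7 = 15.345 mm

15.3 mm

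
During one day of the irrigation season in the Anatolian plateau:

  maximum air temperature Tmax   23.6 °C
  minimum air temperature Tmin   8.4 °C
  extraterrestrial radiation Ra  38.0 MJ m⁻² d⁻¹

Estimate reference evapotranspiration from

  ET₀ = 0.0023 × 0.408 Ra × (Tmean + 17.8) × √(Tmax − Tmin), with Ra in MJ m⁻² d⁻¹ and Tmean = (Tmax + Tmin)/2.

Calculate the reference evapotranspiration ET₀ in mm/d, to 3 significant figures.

4.70 mm/d

Tmean = (23.6 + 8.4)/2 = 16.00 °C
0.408 Ra = 0.408 × 38.0 = 15.5040 mm/d equivalent
ET₀ = 0.0023 × 15.5040 × (16.00 + 17.8) × √15.2 = 0.0023 × 15.5040 × 33.80 × 3.8987 = 4.6990 mm/d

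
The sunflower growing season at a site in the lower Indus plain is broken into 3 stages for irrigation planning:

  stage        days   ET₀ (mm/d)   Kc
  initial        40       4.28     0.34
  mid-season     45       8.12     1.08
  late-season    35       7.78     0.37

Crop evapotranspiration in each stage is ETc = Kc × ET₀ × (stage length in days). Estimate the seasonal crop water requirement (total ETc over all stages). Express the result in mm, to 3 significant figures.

554 mm

initial: 0.34 × 4.28 × 40 = 58.21 mm
mid-season: 1.08 × 8.12 × 45 = 394.63 mm
late-season: 0.37 × 7.78 × 35 = 100.75 mm
Seasonal total = 553.59 mm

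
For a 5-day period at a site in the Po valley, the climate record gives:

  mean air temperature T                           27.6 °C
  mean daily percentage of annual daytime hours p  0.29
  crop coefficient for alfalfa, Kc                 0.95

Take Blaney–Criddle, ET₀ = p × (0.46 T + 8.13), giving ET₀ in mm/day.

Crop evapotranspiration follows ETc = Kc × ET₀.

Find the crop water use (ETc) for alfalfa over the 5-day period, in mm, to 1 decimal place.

ET₀ = 0.29 × (0.46 × 27.6 + 8.13) = 0.29 × 20.826 = 6.0395 mm/d
ETc = Kc × ET₀ = 0.95 × 6.0395 = 5.7375 mm/d
Over 5 days: 5.7375 × 5 = 28.688 mm

28.7 mm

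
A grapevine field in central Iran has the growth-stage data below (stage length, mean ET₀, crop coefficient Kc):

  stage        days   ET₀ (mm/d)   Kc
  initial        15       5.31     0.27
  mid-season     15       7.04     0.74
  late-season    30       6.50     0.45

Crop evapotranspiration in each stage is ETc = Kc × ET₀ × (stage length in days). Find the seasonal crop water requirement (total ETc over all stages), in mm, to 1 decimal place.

initial: 0.27 × 5.31 × 15 = 21.51 mm
mid-season: 0.74 × 7.04 × 15 = 78.14 mm
late-season: 0.45 × 6.50 × 30 = 87.75 mm
Seasonal total = 187.40 mm

187.4 mm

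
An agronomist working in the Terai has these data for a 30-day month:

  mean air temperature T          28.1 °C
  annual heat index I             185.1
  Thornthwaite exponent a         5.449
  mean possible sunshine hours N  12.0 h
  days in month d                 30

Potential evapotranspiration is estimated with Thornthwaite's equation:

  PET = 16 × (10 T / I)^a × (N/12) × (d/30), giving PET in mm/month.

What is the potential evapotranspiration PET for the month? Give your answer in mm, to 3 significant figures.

10T/I = 10 × 28.1 / 185.1 = 1.5181
(10T/I)^a = 1.5181^5.449 = 9.7254
Uncorrected PET = 16 × 9.7254 = 155.606 mm
Correction = (N/12)(d/30) = (12.0/12)(30/30) = 1.0000
PET = 155.606 × 1.0000 = 155.606 mm/month

156 mm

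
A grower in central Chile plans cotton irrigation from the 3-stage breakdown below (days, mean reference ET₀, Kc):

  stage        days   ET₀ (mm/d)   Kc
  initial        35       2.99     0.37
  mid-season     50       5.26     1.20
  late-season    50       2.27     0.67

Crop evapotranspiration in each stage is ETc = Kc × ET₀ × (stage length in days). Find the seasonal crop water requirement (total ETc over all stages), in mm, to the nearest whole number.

initial: 0.37 × 2.99 × 35 = 38.72 mm
mid-season: 1.20 × 5.26 × 50 = 315.60 mm
late-season: 0.67 × 2.27 × 50 = 76.05 mm
Seasonal total = 430.37 mm

430 mm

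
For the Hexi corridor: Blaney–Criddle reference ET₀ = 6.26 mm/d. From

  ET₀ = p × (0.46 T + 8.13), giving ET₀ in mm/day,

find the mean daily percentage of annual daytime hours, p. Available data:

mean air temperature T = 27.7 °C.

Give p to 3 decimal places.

p = ET₀ / (0.46 T + 8.13) = 6.26 / (0.46 × 27.7 + 8.13) = 6.26 / 20.872 = 0.2999

0.300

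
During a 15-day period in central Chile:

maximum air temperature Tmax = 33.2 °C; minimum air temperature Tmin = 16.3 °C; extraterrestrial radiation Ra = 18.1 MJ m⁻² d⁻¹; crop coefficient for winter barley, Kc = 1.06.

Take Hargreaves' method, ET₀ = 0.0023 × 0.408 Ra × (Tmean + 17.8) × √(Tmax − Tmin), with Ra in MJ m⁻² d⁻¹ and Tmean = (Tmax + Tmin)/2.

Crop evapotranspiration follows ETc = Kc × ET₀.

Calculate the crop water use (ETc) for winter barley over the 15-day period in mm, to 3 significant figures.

Tmean = (33.2 + 16.3)/2 = 24.75 °C
0.408 Ra = 0.408 × 18.1 = 7.3848 mm/d equivalent
ET₀ = 0.0023 × 7.3848 × (24.75 + 17.8) × √16.9 = 0.0023 × 7.3848 × 42.55 × 4.1110 = 2.9711 mm/d
ETc = Kc × ET₀ = 1.06 × 2.9711 = 3.1494 mm/d
Over 15 days: 3.1494 × 15 = 47.241 mm

47.2 mm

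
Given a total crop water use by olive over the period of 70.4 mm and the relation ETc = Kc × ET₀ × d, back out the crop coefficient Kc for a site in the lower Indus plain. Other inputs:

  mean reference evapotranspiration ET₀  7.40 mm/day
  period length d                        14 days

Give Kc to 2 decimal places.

ETc = Kc × ET₀ × d  ⇒  Kc = ETc / (ET₀ × d)
Kc = 70.4 / (7.40 × 14) = 70.4 / 103.60 = 0.6795

0.68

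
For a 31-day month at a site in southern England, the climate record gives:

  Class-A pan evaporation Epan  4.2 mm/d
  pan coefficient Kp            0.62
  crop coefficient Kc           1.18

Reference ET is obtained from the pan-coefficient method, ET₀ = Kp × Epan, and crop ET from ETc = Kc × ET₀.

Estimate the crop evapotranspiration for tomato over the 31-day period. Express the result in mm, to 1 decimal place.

95.3 mm

ET₀ = 0.62 × 4.2 = 2.6040 mm/d
ETc = Kc × ET₀ = 1.18 × 2.6040 = 3.0727 mm/d
Over 31 days: 3.0727 × 31 = 95.254 mm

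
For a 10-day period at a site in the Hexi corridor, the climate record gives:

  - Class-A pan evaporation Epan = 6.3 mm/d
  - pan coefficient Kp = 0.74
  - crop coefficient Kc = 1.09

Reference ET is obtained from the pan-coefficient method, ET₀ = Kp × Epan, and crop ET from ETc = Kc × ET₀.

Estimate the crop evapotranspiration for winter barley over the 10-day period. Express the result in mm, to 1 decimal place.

ET₀ = 0.74 × 6.3 = 4.6620 mm/d
ETc = Kc × ET₀ = 1.09 × 4.6620 = 5.0816 mm/d
Over 10 days: 5.0816 × 10 = 50.816 mm

50.8 mm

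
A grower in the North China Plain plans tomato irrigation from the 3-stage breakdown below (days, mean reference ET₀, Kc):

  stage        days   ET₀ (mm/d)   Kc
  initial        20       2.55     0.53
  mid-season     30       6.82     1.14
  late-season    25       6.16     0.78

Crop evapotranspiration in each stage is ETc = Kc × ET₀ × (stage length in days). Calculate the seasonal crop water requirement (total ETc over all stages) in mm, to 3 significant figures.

initial: 0.53 × 2.55 × 20 = 27.03 mm
mid-season: 1.14 × 6.82 × 30 = 233.24 mm
late-season: 0.78 × 6.16 × 25 = 120.12 mm
Seasonal total = 380.39 mm

380 mm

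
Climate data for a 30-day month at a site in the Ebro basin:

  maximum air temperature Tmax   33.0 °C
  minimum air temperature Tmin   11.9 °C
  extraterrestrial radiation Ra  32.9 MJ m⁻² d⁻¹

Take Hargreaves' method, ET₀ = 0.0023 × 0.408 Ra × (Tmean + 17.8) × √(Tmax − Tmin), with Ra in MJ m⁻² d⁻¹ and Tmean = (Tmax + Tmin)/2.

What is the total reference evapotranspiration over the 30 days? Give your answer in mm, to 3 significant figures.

Tmean = (33.0 + 11.9)/2 = 22.45 °C
0.408 Ra = 0.408 × 32.9 = 13.4232 mm/d equivalent
ET₀ = 0.0023 × 13.4232 × (22.45 + 17.8) × √21.1 = 0.0023 × 13.4232 × 40.25 × 4.5935 = 5.7081 mm/d
Over 30 days: 5.7081 × 30 = 171.243 mm

171 mm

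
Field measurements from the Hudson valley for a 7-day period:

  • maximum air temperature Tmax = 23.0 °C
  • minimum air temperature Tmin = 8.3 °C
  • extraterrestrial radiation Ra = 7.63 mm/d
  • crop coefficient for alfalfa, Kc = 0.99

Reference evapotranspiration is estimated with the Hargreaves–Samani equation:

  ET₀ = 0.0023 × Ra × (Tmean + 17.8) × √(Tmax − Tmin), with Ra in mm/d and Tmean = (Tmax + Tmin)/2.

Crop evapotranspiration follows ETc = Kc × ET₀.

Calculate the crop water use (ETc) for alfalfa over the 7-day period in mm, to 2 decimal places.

15.60 mm

Tmean = (23.0 + 8.3)/2 = 15.65 °C
ET₀ = 0.0023 × 7.63 × (15.65 + 17.8) × √14.7 = 0.0023 × 7.63 × 33.45 × 3.8341 = 2.2507 mm/d
ETc = Kc × ET₀ = 0.99 × 2.2507 = 2.2282 mm/d
Over 7 days: 2.2282 × 7 = 15.597 mm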